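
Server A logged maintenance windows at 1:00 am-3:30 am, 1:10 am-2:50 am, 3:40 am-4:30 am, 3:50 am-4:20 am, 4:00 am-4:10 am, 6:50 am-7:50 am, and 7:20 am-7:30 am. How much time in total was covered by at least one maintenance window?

4 h 20 min

Merged: 1:00 am–3:30 am, 3:40 am–4:30 am, 6:50 am–7:50 am.
Lengths: 2 h 30 min + 50 min + 1 h = 4 h 20 min.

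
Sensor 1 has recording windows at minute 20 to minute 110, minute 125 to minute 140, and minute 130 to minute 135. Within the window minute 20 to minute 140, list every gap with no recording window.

minute 110 to minute 125

The merged coverage is minute 20 to minute 110, minute 125 to minute 140.
Complement within minute 20 to minute 140: minute 110 to minute 125.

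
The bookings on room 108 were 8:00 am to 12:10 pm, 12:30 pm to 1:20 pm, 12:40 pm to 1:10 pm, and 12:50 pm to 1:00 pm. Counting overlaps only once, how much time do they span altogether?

Merged: 8:00 am–12:10 pm, 12:30 pm–1:20 pm.
Lengths: 4 h 10 min + 50 min = 5 h.

5 h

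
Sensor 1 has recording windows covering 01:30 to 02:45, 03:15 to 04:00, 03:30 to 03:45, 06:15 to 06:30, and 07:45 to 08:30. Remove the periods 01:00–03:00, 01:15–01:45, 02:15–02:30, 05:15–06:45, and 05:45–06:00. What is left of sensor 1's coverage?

Merge the first list: 01:30–02:45, 03:15–04:00, 06:15–06:30, 07:45–08:30.
Merge the second list: 01:00–03:00, 05:15–06:45.
01:30–02:45: entirely removed.
03:15–04:00: nothing removed.
06:15–06:30: entirely removed.
07:45–08:30: nothing removed.

03:15–04:00, 07:45–08:30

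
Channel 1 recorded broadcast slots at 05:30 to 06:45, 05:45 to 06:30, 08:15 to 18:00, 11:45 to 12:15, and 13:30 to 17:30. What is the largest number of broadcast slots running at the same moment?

2

Sweep endpoints in order; track running count of active intervals.
Peak of 2 reached at 05:45.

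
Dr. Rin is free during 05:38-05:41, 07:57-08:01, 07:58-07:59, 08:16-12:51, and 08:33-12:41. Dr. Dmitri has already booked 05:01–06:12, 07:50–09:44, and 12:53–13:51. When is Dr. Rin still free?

09:44–12:51

Merge the first list: 05:38–05:41, 07:57–08:01, 08:16–12:51.
05:38–05:41 lies entirely inside B → drops out.
07:57–08:01 lies entirely inside B → drops out.
08:16–12:51 with B removed leaves 09:44–12:51.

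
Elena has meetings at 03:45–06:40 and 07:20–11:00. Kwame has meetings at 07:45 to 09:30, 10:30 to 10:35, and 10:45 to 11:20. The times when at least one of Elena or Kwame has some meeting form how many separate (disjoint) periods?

A ∪ B = 03:45–06:40, 07:20–11:20.
That is 2 disjoint pieces.

2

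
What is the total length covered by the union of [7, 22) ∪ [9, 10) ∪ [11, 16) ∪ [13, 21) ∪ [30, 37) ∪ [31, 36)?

Merged: [7, 22), [30, 37).
Lengths: 15 + 7 = 22.

22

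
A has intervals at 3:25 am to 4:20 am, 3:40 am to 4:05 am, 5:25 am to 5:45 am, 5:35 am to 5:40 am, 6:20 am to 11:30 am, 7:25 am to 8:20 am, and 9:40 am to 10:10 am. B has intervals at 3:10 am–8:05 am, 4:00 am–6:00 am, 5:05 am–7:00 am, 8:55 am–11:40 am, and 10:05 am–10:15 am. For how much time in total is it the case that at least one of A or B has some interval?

8 h 30 min

Merge the first list: 3:25 am–4:20 am, 5:25 am–5:45 am, 6:20 am–11:30 am.
Merge the second list: 3:10 am–8:05 am, 8:55 am–11:40 am.
A ∪ B = 3:10 am–11:40 am.
Total: 8 h 30 min.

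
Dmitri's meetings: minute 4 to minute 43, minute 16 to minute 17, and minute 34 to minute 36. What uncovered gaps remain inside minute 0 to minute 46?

Covered (merged): minute 4 to minute 43.
Uncovered inside minute 0 to minute 46: minute 0 to minute 4, minute 43 to minute 46.

minute 0 to minute 4, minute 43 to minute 46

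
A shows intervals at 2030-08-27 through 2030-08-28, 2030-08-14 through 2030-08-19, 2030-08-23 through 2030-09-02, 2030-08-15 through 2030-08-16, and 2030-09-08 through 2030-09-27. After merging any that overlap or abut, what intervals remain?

2030-08-14 through 2030-08-19, 2030-08-23 through 2030-09-02, 2030-09-08 through 2030-09-27

Sort by start: 2030-08-14 through 2030-08-19, 2030-08-15 through 2030-08-16, 2030-08-23 through 2030-09-02, 2030-08-27 through 2030-08-28, 2030-09-08 through 2030-09-27.
2030-08-15 through 2030-08-16 overlaps/touches 2030-08-14 through 2030-08-19 → extend to 2030-08-14 through 2030-08-19.
2030-08-23 through 2030-09-02 is disjoint → start new block.
2030-08-27 through 2030-08-28 overlaps/touches 2030-08-23 through 2030-09-02 → extend to 2030-08-23 through 2030-09-02.
2030-09-08 through 2030-09-27 is disjoint → start new block.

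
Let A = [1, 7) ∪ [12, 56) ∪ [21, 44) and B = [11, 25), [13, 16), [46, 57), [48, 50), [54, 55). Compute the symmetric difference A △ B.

[1, 7) ∪ [11, 12) ∪ [25, 46) ∪ [56, 57)

Merge the first list: [1, 7), [12, 56).
Merge the second list: [11, 25), [46, 57).
A \ B = [1, 7), [25, 46).
B \ A = [11, 12), [56, 57).
Union of the two gives the symmetric difference.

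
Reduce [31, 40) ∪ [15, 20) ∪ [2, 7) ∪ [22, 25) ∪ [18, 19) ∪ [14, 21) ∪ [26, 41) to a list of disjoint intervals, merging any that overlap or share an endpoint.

Sort by start: [2, 7), [14, 21), [15, 20), [18, 19), [22, 25), [26, 41), [31, 40).
[14, 21) is disjoint → start new block.
[15, 20) overlaps/touches [14, 21) → extend to [14, 21).
[18, 19) overlaps/touches [14, 21) → extend to [14, 21).
[22, 25) is disjoint → start new block.
[26, 41) is disjoint → start new block.
[31, 40) overlaps/touches [26, 41) → extend to [26, 41).

[2, 7) ∪ [14, 21) ∪ [22, 25) ∪ [26, 41)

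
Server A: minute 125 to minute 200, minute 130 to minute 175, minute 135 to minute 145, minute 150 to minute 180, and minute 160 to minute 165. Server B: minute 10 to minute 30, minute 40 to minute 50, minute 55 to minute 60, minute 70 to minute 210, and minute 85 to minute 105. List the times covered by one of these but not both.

First set merges to minute 125 to minute 200.
Second set merges to minute 10 to minute 30, minute 40 to minute 50, minute 55 to minute 60, minute 70 to minute 210.
A but not B: none.
B but not A: minute 10 to minute 30, minute 40 to minute 50, minute 55 to minute 60, minute 70 to minute 125, minute 200 to minute 210.
Combining gives A △ B.

minute 10 to minute 30, minute 40 to minute 50, minute 55 to minute 60, minute 70 to minute 125, minute 200 to minute 210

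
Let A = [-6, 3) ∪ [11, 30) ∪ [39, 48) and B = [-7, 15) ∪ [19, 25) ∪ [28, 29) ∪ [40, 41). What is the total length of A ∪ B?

46

A ∪ B = [-7, 30), [39, 48).
Total: 37 + 9 = 46.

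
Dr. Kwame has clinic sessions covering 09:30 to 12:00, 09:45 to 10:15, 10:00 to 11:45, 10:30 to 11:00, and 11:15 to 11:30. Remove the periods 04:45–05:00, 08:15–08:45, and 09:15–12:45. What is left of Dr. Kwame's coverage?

none

First set merges to 09:30–12:00.
09:30–12:00: entirely removed.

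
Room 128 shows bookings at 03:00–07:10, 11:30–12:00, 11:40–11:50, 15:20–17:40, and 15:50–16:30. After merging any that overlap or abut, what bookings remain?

11:30–12:00 is disjoint → start new block.
11:40–11:50 overlaps/touches 11:30–12:00 → extend to 11:30–12:00.
15:20–17:40 is disjoint → start new block.
15:50–16:30 overlaps/touches 15:20–17:40 → extend to 15:20–17:40.

03:00–07:10, 11:30–12:00, 15:20–17:40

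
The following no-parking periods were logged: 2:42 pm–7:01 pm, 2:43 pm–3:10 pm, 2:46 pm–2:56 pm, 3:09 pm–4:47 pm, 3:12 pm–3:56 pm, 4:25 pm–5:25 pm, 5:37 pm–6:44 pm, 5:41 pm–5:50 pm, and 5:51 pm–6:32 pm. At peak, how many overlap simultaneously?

3

Walk the sorted start/end points keeping a running depth.
The depth first hits 3 at 2:46 pm.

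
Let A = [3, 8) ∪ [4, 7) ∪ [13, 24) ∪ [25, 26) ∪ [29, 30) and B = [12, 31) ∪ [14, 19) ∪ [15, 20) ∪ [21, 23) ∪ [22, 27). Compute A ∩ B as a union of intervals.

[13, 24) ∪ [25, 26) ∪ [29, 30)

First set merges to [3, 8), [13, 24), [25, 26), [29, 30).
Second set merges to [12, 31).
[3, 8): no overlap with the second set.
[13, 24) meets the second set on [13, 24).
[25, 26) meets the second set on [25, 26).
[29, 30) meets the second set on [29, 30).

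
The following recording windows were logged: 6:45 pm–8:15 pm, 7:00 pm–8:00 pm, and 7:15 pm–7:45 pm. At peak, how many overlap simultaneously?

At 7:15 pm, 3 of the intervals are simultaneously active.
No point has more.

3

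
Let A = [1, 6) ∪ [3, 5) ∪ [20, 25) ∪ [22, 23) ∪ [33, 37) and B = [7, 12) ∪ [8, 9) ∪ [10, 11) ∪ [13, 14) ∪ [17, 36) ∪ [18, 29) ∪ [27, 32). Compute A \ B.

[1, 6) ∪ [36, 37)

A, merged: [1, 6), [20, 25), [33, 37).
B, merged: [7, 12), [13, 14), [17, 36).
[1, 6): nothing removed.
[20, 25): entirely removed.
[33, 37) \ B = [36, 37).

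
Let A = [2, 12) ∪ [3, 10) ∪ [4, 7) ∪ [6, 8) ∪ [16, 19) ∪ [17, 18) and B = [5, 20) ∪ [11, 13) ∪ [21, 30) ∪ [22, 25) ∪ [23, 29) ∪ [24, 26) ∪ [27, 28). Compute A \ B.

A, merged: [2, 12), [16, 19).
B, merged: [5, 20), [21, 30).
[2, 12) with B removed leaves [2, 5).
[16, 19) lies entirely inside B → drops out.

[2, 5)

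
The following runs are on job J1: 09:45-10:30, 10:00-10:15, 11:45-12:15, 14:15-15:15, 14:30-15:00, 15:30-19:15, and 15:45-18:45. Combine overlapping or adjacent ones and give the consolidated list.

09:45-10:30, 11:45-12:15, 14:15-15:15, 15:30-19:15

10:00-10:15 overlaps/touches 09:45-10:30 → extend to 09:45-10:30.
11:45-12:15 is disjoint → start new block.
14:15-15:15 is disjoint → start new block.
14:30-15:00 overlaps/touches 14:15-15:15 → extend to 14:15-15:15.
15:30-19:15 is disjoint → start new block.
15:45-18:45 overlaps/touches 15:30-19:15 → extend to 15:30-19:15.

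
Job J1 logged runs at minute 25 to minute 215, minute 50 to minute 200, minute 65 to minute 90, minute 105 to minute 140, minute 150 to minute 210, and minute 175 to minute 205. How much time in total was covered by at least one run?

Merged: minute 25 to minute 215.
Length: 190 minutes.

190 minutes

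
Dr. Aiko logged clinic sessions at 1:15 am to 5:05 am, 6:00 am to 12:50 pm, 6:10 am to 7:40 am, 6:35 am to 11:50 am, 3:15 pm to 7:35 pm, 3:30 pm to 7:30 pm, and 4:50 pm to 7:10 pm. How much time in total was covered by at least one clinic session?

15 h

Merged: 1:15 am–5:05 am, 6:00 am–12:50 pm, 3:15 pm–7:35 pm.
Lengths: 3 h 50 min + 6 h 50 min + 4 h 20 min = 15 h.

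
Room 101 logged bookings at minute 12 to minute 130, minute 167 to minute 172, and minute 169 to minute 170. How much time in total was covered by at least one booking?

123 minutes

Merged: minute 12 to minute 130, minute 167 to minute 172.
Lengths: 118 minutes + 5 minutes = 123 minutes.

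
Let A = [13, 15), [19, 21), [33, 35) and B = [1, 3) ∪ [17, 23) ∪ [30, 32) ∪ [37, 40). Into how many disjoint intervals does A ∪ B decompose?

A ∪ B = [1, 3), [13, 15), [17, 23), [30, 32), [33, 35), [37, 40).
That is 6 disjoint pieces.

6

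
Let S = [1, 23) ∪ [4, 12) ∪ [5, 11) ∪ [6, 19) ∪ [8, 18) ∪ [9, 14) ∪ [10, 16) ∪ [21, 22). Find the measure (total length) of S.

Merged: [1, 23).
Length: 22.

22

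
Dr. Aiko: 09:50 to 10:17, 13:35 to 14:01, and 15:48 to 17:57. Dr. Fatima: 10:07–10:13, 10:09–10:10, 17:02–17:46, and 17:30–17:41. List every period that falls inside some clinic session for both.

B, merged: 10:07–10:13, 17:02–17:46.
09:50–10:17 ∩ B → 10:07–10:13.
13:35–14:01 meets no B interval.
15:48–17:57 ∩ B → 17:02–17:46.

10:07–10:13, 17:02–17:46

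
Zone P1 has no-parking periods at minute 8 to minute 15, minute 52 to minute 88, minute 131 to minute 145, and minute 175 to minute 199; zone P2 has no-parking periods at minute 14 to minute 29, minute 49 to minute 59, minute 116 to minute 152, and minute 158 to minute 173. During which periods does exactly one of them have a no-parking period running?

minute 8 to minute 14, minute 15 to minute 29, minute 49 to minute 52, minute 59 to minute 88, minute 116 to minute 131, minute 145 to minute 152, minute 158 to minute 173, minute 175 to minute 199

Only in the first: minute 8 to minute 14, minute 59 to minute 88, minute 175 to minute 199.
Only in the second: minute 15 to minute 29, minute 49 to minute 52, minute 116 to minute 131, minute 145 to minute 152, minute 158 to minute 173.
Together these are the periods covered by exactly one.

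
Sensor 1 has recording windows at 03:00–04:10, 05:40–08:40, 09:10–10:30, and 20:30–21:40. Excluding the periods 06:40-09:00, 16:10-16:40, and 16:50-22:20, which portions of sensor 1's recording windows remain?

03:00–04:10: no B overlap → unchanged.
05:40–08:40 minus B → 05:40–06:40.
09:10–10:30: no B overlap → unchanged.
20:30–21:40: fully covered by B → removed.

03:00–04:10, 05:40–06:40, 09:10–10:30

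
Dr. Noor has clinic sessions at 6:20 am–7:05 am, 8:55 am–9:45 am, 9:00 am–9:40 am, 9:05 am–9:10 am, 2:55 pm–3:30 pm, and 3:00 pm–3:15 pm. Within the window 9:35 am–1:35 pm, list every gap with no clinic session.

9:45 am–1:35 pm

The merged coverage is 6:20 am–7:05 am, 8:55 am–9:45 am, 2:55 pm–3:30 pm.
Gaps within 9:35 am–1:35 pm: 9:45 am–1:35 pm.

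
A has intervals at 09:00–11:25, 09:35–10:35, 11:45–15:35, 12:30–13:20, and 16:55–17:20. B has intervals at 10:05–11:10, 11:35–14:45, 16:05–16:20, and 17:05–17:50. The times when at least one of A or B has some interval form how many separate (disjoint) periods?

4

Merge the first list: 09:00–11:25, 11:45–15:35, 16:55–17:20.
A ∪ B = 09:00–11:25, 11:35–15:35, 16:05–16:20, 16:55–17:50.
That is 4 disjoint pieces.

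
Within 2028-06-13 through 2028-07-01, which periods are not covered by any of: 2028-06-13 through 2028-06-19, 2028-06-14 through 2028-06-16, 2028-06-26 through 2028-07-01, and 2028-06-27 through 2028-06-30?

The merged coverage is 2028-06-13 through 2028-06-19, 2028-06-26 through 2028-07-01.
Uncovered inside 2028-06-13 through 2028-07-01: 2028-06-20 through 2028-06-25.

2028-06-20 through 2028-06-25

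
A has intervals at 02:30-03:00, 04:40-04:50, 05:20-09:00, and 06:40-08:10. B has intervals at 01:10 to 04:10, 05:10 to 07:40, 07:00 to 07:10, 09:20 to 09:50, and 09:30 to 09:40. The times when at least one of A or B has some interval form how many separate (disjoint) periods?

4

First set merges to 02:30–03:00, 04:40–04:50, 05:20–09:00.
Second set merges to 01:10–04:10, 05:10–07:40, 09:20–09:50.
A ∪ B = 01:10–04:10, 04:40–04:50, 05:10–09:00, 09:20–09:50.
That is 4 disjoint pieces.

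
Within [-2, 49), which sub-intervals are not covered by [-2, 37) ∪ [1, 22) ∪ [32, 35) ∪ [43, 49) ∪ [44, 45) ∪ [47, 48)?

After merging, the occupied span is [-2, 37), [43, 49).
Uncovered inside [-2, 49): [37, 43).

[37, 43)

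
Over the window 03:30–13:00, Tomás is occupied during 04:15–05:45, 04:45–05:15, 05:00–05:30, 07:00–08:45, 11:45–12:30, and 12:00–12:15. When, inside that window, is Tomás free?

Covered (merged): 04:15–05:45, 07:00–08:45, 11:45–12:30.
Uncovered inside 03:30–13:00: 03:30–04:15, 05:45–07:00, 08:45–11:45, 12:30–13:00.

03:30–04:15, 05:45–07:00, 08:45–11:45, 12:30–13:00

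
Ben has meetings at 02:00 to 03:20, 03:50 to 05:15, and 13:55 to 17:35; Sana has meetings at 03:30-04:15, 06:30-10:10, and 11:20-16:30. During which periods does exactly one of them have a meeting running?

A \ B = 02:00–03:20, 04:15–05:15, 16:30–17:35.
B \ A = 03:30–03:50, 06:30–10:10, 11:20–13:55.
Union of the two gives the symmetric difference.

02:00–03:20, 03:30–03:50, 04:15–05:15, 06:30–10:10, 11:20–13:55, 16:30–17:35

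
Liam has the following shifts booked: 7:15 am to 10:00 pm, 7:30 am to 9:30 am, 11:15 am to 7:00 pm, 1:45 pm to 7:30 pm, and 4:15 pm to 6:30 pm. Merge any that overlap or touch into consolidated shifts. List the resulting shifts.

7:30 am-9:30 am overlaps/touches 7:15 am-10:00 pm → extend to 7:15 am-10:00 pm.
11:15 am-7:00 pm overlaps/touches 7:15 am-10:00 pm → extend to 7:15 am-10:00 pm.
1:45 pm-7:30 pm overlaps/touches 7:15 am-10:00 pm → extend to 7:15 am-10:00 pm.
4:15 pm-6:30 pm overlaps/touches 7:15 am-10:00 pm → extend to 7:15 am-10:00 pm.

7:15 am-10:00 pm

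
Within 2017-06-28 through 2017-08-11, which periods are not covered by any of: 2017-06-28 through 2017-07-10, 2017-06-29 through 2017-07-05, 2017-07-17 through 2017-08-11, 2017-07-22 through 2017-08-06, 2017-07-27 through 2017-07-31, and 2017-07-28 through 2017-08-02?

2017-07-11 through 2017-07-16

Covered (merged): 2017-06-28 through 2017-07-10, 2017-07-17 through 2017-08-11.
Uncovered inside 2017-06-28 through 2017-08-11: 2017-07-11 through 2017-07-16.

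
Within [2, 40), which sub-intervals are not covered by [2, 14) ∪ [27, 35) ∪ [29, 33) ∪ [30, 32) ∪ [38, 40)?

Covered (merged): [2, 14), [27, 35), [38, 40).
Uncovered inside [2, 40): [14, 27), [35, 38).

[14, 27) ∪ [35, 38)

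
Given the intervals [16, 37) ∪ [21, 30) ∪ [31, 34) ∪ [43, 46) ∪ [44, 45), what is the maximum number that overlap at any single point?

At 21, 2 of the intervals are simultaneously active.
No point has more.

2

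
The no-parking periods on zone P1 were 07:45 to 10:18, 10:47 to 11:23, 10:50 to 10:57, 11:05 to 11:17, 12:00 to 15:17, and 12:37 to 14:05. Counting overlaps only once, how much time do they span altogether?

6 h 26 min

Merged: 07:45–10:18, 10:47–11:23, 12:00–15:17.
Lengths: 2 h 33 min + 36 min + 3 h 17 min = 6 h 26 min.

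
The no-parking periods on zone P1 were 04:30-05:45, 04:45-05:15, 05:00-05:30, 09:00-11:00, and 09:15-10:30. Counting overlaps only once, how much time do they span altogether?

3 h 15 min

Merged: 04:30-05:45, 09:00-11:00.
Lengths: 1 h 15 min + 2 h = 3 h 15 min.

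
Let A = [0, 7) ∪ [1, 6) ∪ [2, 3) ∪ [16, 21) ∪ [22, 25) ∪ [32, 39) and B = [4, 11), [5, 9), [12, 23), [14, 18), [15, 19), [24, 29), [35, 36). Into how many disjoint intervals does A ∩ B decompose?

Merge the first list: [0, 7), [16, 21), [22, 25), [32, 39).
Merge the second list: [4, 11), [12, 23), [24, 29), [35, 36).
A ∩ B = [4, 7), [16, 21), [22, 23), [24, 25), [35, 36).
That is 5 disjoint pieces.

5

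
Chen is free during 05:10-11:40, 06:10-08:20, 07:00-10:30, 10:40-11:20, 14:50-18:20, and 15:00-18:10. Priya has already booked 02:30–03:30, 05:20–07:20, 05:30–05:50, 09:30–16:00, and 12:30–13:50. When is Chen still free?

05:10–05:20, 07:20–09:30, 16:00–18:20

Merge the first list: 05:10–11:40, 14:50–18:20.
Merge the second list: 02:30–03:30, 05:20–07:20, 09:30–16:00.
05:10–11:40 with B removed leaves 05:10–05:20, 07:20–09:30.
14:50–18:20 with B removed leaves 16:00–18:20.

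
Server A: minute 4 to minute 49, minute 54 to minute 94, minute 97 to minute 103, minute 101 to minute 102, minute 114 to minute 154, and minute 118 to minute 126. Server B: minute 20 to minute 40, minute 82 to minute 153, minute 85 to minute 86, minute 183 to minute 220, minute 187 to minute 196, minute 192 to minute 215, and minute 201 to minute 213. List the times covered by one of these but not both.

Merge the first list: minute 4 to minute 49, minute 54 to minute 94, minute 97 to minute 103, minute 114 to minute 154.
Merge the second list: minute 20 to minute 40, minute 82 to minute 153, minute 183 to minute 220.
A but not B: minute 4 to minute 20, minute 40 to minute 49, minute 54 to minute 82, minute 153 to minute 154.
B but not A: minute 94 to minute 97, minute 103 to minute 114, minute 183 to minute 220.
Combining gives A △ B.

minute 4 to minute 20, minute 40 to minute 49, minute 54 to minute 82, minute 94 to minute 97, minute 103 to minute 114, minute 153 to minute 154, minute 183 to minute 220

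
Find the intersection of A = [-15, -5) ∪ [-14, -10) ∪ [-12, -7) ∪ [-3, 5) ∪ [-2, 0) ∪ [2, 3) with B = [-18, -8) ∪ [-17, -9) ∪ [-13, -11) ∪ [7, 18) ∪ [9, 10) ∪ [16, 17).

[-15, -8)

A, merged: [-15, -5), [-3, 5).
B, merged: [-18, -8), [7, 18).
[-15, -5) overlaps B on [-15, -8).
[-3, 5) falls entirely outside B.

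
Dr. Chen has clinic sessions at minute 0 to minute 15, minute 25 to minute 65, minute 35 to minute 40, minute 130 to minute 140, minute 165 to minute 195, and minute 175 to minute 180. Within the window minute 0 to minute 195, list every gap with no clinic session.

minute 15 to minute 25, minute 65 to minute 130, minute 140 to minute 165

Covered (merged): minute 0 to minute 15, minute 25 to minute 65, minute 130 to minute 140, minute 165 to minute 195.
Uncovered inside minute 0 to minute 195: minute 15 to minute 25, minute 65 to minute 130, minute 140 to minute 165.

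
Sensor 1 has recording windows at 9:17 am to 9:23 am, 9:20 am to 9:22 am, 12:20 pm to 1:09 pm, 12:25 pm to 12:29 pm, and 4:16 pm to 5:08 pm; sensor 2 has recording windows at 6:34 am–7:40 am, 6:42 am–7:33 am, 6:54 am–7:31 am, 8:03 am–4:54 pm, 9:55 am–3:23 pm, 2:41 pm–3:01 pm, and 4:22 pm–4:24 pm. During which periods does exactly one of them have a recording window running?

6:34 am–7:40 am, 8:03 am–9:17 am, 9:23 am–12:20 pm, 1:09 pm–4:16 pm, 4:54 pm–5:08 pm

A, merged: 9:17 am–9:23 am, 12:20 pm–1:09 pm, 4:16 pm–5:08 pm.
B, merged: 6:34 am–7:40 am, 8:03 am–4:54 pm.
Only in the first: 4:54 pm–5:08 pm.
Only in the second: 6:34 am–7:40 am, 8:03 am–9:17 am, 9:23 am–12:20 pm, 1:09 pm–4:16 pm.
Together these are the periods covered by exactly one.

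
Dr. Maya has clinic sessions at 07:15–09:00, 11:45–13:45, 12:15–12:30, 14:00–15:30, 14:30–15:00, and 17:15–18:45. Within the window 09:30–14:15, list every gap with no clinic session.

09:30–11:45, 13:45–14:00

Covered (merged): 07:15–09:00, 11:45–13:45, 14:00–15:30, 17:15–18:45.
Complement within 09:30–14:15: 09:30–11:45, 13:45–14:00.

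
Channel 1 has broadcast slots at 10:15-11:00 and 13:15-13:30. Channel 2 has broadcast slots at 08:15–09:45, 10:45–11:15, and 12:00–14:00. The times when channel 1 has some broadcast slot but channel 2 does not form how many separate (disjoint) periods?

1

A \ B = 10:15–10:45.
That is 1 disjoint piece.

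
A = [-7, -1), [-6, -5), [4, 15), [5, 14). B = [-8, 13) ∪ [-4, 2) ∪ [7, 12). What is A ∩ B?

Merge the first list: [-7, -1), [4, 15).
Merge the second list: [-8, 13).
[-7, -1) ∩ B → [-7, -1).
[4, 15) ∩ B → [4, 13).

[-7, -1) ∪ [4, 13)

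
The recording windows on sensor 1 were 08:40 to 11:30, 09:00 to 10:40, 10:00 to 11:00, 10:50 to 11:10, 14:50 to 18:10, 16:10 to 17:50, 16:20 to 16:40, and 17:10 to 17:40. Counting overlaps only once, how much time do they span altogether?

Merged: 08:40–11:30, 14:50–18:10.
Lengths: 2 h 50 min + 3 h 20 min = 6 h 10 min.

6 h 10 min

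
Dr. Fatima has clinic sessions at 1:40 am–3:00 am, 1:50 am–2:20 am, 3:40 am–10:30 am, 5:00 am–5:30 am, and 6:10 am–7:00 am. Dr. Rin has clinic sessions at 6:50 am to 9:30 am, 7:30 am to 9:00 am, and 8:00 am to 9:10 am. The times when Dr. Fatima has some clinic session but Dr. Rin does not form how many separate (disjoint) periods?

A, merged: 1:40 am–3:00 am, 3:40 am–10:30 am.
B, merged: 6:50 am–9:30 am.
A \ B = 1:40 am–3:00 am, 3:40 am–6:50 am, 9:30 am–10:30 am.
That is 3 disjoint pieces.

3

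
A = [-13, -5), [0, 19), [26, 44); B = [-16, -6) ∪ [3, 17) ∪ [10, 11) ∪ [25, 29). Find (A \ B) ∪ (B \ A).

Merge the second list: [-16, -6), [3, 17), [25, 29).
Only in the first: [-6, -5), [0, 3), [17, 19), [29, 44).
Only in the second: [-16, -13), [25, 26).
Together these are the periods covered by exactly one.

[-16, -13) ∪ [-6, -5) ∪ [0, 3) ∪ [17, 19) ∪ [25, 26) ∪ [29, 44)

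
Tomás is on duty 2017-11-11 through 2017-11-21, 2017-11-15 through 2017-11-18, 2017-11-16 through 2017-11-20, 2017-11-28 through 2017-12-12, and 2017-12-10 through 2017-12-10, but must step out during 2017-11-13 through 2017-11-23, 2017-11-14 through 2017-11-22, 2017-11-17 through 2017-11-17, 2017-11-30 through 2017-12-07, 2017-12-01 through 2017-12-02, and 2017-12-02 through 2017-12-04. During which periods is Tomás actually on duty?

2017-11-11 through 2017-11-12, 2017-11-28 through 2017-11-29, 2017-12-08 through 2017-12-12

Merge the first list: 2017-11-11 through 2017-11-21, 2017-11-28 through 2017-12-12.
Merge the second list: 2017-11-13 through 2017-11-23, 2017-11-30 through 2017-12-07.
2017-11-11 through 2017-11-21 \ B = 2017-11-11 through 2017-11-12.
2017-11-28 through 2017-12-12 \ B = 2017-11-28 through 2017-11-29, 2017-12-08 through 2017-12-12.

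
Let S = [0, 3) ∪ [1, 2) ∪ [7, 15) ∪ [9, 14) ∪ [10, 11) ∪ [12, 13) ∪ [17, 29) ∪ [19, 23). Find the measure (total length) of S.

Merged: [0, 3), [7, 15), [17, 29).
Lengths: 3 + 8 + 12 = 23.

23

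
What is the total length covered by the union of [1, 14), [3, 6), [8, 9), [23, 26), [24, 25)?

Merged: [1, 14), [23, 26).
Lengths: 13 + 3 = 16.

16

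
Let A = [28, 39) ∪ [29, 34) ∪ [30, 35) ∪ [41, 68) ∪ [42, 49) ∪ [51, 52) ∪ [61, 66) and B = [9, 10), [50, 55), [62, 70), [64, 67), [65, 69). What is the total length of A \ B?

First set merges to [28, 39), [41, 68).
Second set merges to [9, 10), [50, 55), [62, 70).
A \ B = [28, 39), [41, 50), [55, 62).
Total: 11 + 9 + 7 = 27.

27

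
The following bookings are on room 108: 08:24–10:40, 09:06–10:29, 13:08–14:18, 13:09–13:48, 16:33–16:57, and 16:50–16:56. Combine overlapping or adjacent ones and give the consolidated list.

09:06–10:29 overlaps/touches 08:24–10:40 → extend to 08:24–10:40.
13:08–14:18 is disjoint → start new block.
13:09–13:48 overlaps/touches 13:08–14:18 → extend to 13:08–14:18.
16:33–16:57 is disjoint → start new block.
16:50–16:56 overlaps/touches 16:33–16:57 → extend to 16:33–16:57.

08:24–10:40, 13:08–14:18, 16:33–16:57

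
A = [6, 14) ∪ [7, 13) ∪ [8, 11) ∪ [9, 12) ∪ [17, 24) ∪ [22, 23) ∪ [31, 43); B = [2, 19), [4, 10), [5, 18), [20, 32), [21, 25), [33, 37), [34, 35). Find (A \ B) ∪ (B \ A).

[2, 6) ∪ [14, 17) ∪ [19, 20) ∪ [24, 31) ∪ [32, 33) ∪ [37, 43)

First set merges to [6, 14), [17, 24), [31, 43).
Second set merges to [2, 19), [20, 32), [33, 37).
A \ B = [19, 20), [32, 33), [37, 43).
B \ A = [2, 6), [14, 17), [24, 31).
Union of the two gives the symmetric difference.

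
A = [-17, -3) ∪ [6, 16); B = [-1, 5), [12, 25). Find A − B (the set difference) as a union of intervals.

[-17, -3) ∪ [6, 12)

[-17, -3): nothing removed.
[6, 16) \ B = [6, 12).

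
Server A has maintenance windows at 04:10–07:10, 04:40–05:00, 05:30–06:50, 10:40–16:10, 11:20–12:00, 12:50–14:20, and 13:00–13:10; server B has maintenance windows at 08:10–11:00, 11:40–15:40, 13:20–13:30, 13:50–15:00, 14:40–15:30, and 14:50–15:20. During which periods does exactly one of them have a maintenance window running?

04:10–07:10, 08:10–10:40, 11:00–11:40, 15:40–16:10

First set merges to 04:10–07:10, 10:40–16:10.
Second set merges to 08:10–11:00, 11:40–15:40.
A but not B: 04:10–07:10, 11:00–11:40, 15:40–16:10.
B but not A: 08:10–10:40.
Combining gives A △ B.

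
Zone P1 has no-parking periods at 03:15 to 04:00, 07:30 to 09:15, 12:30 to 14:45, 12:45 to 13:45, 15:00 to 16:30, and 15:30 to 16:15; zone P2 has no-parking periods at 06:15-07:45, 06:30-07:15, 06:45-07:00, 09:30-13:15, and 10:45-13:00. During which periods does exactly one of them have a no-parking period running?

Merge the first list: 03:15–04:00, 07:30–09:15, 12:30–14:45, 15:00–16:30.
Merge the second list: 06:15–07:45, 09:30–13:15.
A but not B: 03:15–04:00, 07:45–09:15, 13:15–14:45, 15:00–16:30.
B but not A: 06:15–07:30, 09:30–12:30.
Combining gives A △ B.

03:15–04:00, 06:15–07:30, 07:45–09:15, 09:30–12:30, 13:15–14:45, 15:00–16:30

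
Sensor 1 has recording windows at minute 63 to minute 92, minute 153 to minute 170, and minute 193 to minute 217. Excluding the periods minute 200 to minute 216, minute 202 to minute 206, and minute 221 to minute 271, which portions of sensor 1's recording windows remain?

minute 63 to minute 92, minute 153 to minute 170, minute 193 to minute 200, minute 216 to minute 217

Merge the second list: minute 200 to minute 216, minute 221 to minute 271.
minute 63 to minute 92: no B overlap → unchanged.
minute 153 to minute 170: no B overlap → unchanged.
minute 193 to minute 217 minus B → minute 193 to minute 200, minute 216 to minute 217.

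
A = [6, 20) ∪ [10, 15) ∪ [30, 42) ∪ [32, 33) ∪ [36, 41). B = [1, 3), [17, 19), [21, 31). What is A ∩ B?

[17, 19) ∪ [30, 31)

First set merges to [6, 20), [30, 42).
[6, 20) overlaps B on [17, 19).
[30, 42) overlaps B on [30, 31).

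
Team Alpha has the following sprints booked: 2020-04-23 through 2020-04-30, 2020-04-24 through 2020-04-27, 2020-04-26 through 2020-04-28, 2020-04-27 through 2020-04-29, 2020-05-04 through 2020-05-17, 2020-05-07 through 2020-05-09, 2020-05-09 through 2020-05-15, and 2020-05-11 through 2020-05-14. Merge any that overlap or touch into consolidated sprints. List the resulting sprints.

2020-04-24 through 2020-04-27 overlaps/touches 2020-04-23 through 2020-04-30 → extend to 2020-04-23 through 2020-04-30.
2020-04-26 through 2020-04-28 overlaps/touches 2020-04-23 through 2020-04-30 → extend to 2020-04-23 through 2020-04-30.
2020-04-27 through 2020-04-29 overlaps/touches 2020-04-23 through 2020-04-30 → extend to 2020-04-23 through 2020-04-30.
2020-05-04 through 2020-05-17 is disjoint → start new block.
2020-05-07 through 2020-05-09 overlaps/touches 2020-05-04 through 2020-05-17 → extend to 2020-05-04 through 2020-05-17.
2020-05-09 through 2020-05-15 overlaps/touches 2020-05-04 through 2020-05-17 → extend to 2020-05-04 through 2020-05-17.
2020-05-11 through 2020-05-14 overlaps/touches 2020-05-04 through 2020-05-17 → extend to 2020-05-04 through 2020-05-17.

2020-04-23 through 2020-04-30, 2020-05-04 through 2020-05-17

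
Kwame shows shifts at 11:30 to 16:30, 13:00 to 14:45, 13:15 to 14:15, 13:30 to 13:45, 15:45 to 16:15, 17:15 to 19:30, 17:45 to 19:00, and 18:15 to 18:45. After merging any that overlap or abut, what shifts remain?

13:00–14:45 overlaps/touches 11:30–16:30 → extend to 11:30–16:30.
13:15–14:15 overlaps/touches 11:30–16:30 → extend to 11:30–16:30.
13:30–13:45 overlaps/touches 11:30–16:30 → extend to 11:30–16:30.
15:45–16:15 overlaps/touches 11:30–16:30 → extend to 11:30–16:30.
17:15–19:30 is disjoint → start new block.
17:45–19:00 overlaps/touches 17:15–19:30 → extend to 17:15–19:30.
18:15–18:45 overlaps/touches 17:15–19:30 → extend to 17:15–19:30.

11:30–16:30, 17:15–19:30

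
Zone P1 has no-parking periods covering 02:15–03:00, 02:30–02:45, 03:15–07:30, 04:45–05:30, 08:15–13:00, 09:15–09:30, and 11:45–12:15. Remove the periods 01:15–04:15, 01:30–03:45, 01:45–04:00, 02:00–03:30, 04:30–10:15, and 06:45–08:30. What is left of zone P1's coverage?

Merge the first list: 02:15–03:00, 03:15–07:30, 08:15–13:00.
Merge the second list: 01:15–04:15, 04:30–10:15.
02:15–03:00: fully covered by B → removed.
03:15–07:30 minus B → 04:15–04:30.
08:15–13:00 minus B → 10:15–13:00.

04:15–04:30, 10:15–13:00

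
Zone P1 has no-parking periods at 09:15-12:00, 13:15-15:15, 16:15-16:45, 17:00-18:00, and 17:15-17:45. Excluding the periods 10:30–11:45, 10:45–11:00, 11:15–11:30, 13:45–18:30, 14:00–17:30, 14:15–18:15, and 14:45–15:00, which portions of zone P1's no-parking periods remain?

09:15–10:30, 11:45–12:00, 13:15–13:45

A, merged: 09:15–12:00, 13:15–15:15, 16:15–16:45, 17:00–18:00.
B, merged: 10:30–11:45, 13:45–18:30.
09:15–12:00 \ B = 09:15–10:30, 11:45–12:00.
13:15–15:15 \ B = 13:15–13:45.
16:15–16:45: entirely removed.
17:00–18:00: entirely removed.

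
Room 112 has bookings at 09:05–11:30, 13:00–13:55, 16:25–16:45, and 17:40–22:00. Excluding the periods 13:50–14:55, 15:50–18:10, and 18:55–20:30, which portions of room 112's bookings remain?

09:05–11:30: nothing removed.
13:00–13:55 \ B = 13:00–13:50.
16:25–16:45: entirely removed.
17:40–22:00 \ B = 18:10–18:55, 20:30–22:00.

09:05–11:30, 13:00–13:50, 18:10–18:55, 20:30–22:00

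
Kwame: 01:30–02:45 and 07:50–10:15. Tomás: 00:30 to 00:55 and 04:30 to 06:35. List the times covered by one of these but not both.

00:30–00:55, 01:30–02:45, 04:30–06:35, 07:50–10:15

Only in the first: 01:30–02:45, 07:50–10:15.
Only in the second: 00:30–00:55, 04:30–06:35.
Together these are the periods covered by exactly one.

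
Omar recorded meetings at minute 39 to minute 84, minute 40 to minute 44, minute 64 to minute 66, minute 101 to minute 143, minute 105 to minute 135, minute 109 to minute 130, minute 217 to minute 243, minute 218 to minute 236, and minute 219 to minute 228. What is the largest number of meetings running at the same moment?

3

At minute 109, 3 of the intervals are simultaneously active.
No point has more.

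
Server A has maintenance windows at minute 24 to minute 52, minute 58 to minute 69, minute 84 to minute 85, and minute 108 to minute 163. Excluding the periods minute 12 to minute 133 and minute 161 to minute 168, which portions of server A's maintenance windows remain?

minute 24 to minute 52 lies entirely inside B → drops out.
minute 58 to minute 69 lies entirely inside B → drops out.
minute 84 to minute 85 lies entirely inside B → drops out.
minute 108 to minute 163 with B removed leaves minute 133 to minute 161.

minute 133 to minute 161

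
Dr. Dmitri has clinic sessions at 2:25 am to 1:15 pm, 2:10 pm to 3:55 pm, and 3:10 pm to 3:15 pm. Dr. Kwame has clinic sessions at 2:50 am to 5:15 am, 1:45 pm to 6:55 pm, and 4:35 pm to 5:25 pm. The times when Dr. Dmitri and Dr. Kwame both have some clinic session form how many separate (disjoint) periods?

2

A, merged: 2:25 am-1:15 pm, 2:10 pm-3:55 pm.
B, merged: 2:50 am-5:15 am, 1:45 pm-6:55 pm.
A ∩ B = 2:50 am-5:15 am, 2:10 pm-3:55 pm.
That is 2 disjoint pieces.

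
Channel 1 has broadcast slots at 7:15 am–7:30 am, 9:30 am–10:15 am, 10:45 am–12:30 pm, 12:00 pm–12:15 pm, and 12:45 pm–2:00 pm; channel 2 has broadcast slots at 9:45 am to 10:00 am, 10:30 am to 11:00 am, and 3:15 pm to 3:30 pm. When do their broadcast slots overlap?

9:45 am–10:00 am, 10:45 am–11:00 am

Merge the first list: 7:15 am–7:30 am, 9:30 am–10:15 am, 10:45 am–12:30 pm, 12:45 pm–2:00 pm.
7:15 am–7:30 am meets no B interval.
9:30 am–10:15 am ∩ B → 9:45 am–10:00 am.
10:45 am–12:30 pm ∩ B → 10:45 am–11:00 am.
12:45 pm–2:00 pm meets no B interval.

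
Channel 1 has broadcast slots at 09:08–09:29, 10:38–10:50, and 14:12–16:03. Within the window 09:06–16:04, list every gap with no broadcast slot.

After merging, the occupied span is 09:08–09:29, 10:38–10:50, 14:12–16:03.
Gaps within 09:06–16:04: 09:06–09:08, 09:29–10:38, 10:50–14:12, 16:03–16:04.

09:06–09:08, 09:29–10:38, 10:50–14:12, 16:03–16:04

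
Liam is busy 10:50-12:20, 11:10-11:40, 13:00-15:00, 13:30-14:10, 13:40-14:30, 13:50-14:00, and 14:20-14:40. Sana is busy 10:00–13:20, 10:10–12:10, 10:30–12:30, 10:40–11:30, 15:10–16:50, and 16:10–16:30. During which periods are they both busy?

10:50-12:20, 13:00-13:20

Merge the first list: 10:50-12:20, 13:00-15:00.
Merge the second list: 10:00-13:20, 15:10-16:50.
10:50-12:20 meets the second set on 10:50-12:20.
13:00-15:00 meets the second set on 13:00-13:20.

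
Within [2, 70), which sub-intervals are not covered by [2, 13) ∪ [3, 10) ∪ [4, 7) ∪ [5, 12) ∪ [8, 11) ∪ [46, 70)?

Covered (merged): [2, 13), [46, 70).
Uncovered inside [2, 70): [13, 46).

[13, 46)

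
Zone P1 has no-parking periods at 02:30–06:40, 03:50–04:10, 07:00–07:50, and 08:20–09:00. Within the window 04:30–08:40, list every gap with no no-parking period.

Covered (merged): 02:30-06:40, 07:00-07:50, 08:20-09:00.
Complement within 04:30-08:40: 06:40-07:00, 07:50-08:20.

06:40-07:00, 07:50-08:20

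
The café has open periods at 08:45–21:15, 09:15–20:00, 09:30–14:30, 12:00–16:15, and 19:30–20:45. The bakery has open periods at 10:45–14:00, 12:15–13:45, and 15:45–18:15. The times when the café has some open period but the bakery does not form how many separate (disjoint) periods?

Merge the first list: 08:45-21:15.
Merge the second list: 10:45-14:00, 15:45-18:15.
A \ B = 08:45-10:45, 14:00-15:45, 18:15-21:15.
That is 3 disjoint pieces.

3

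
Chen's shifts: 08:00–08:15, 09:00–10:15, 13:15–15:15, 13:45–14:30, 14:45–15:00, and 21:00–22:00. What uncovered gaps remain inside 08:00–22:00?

After merging, the occupied span is 08:00–08:15, 09:00–10:15, 13:15–15:15, 21:00–22:00.
Complement within 08:00–22:00: 08:15–09:00, 10:15–13:15, 15:15–21:00.

08:15–09:00, 10:15–13:15, 15:15–21:00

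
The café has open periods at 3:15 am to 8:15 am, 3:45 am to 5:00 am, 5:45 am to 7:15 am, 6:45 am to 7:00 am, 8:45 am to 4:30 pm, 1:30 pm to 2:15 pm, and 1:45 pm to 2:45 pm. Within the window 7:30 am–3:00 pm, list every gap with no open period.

After merging, the occupied span is 3:15 am-8:15 am, 8:45 am-4:30 pm.
Complement within 7:30 am-3:00 pm: 8:15 am-8:45 am.

8:15 am-8:45 am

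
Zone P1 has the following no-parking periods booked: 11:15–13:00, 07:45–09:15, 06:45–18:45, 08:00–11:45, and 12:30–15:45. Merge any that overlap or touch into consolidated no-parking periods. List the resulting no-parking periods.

06:45-18:45

Sort by start: 06:45-18:45, 07:45-09:15, 08:00-11:45, 11:15-13:00, 12:30-15:45.
07:45-09:15 overlaps/touches 06:45-18:45 → extend to 06:45-18:45.
08:00-11:45 overlaps/touches 06:45-18:45 → extend to 06:45-18:45.
11:15-13:00 overlaps/touches 06:45-18:45 → extend to 06:45-18:45.
12:30-15:45 overlaps/touches 06:45-18:45 → extend to 06:45-18:45.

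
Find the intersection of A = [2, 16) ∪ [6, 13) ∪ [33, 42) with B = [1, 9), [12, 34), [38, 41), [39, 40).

[2, 9) ∪ [12, 16) ∪ [33, 34) ∪ [38, 41)

A, merged: [2, 16), [33, 42).
B, merged: [1, 9), [12, 34), [38, 41).
[2, 16) meets the second set on [2, 9), [12, 16).
[33, 42) meets the second set on [33, 34), [38, 41).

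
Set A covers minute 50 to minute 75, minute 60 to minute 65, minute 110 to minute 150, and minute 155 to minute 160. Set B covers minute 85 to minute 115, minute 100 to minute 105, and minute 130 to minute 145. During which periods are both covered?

minute 110 to minute 115, minute 130 to minute 145

Merge the first list: minute 50 to minute 75, minute 110 to minute 150, minute 155 to minute 160.
Merge the second list: minute 85 to minute 115, minute 130 to minute 145.
minute 50 to minute 75 meets no B interval.
minute 110 to minute 150 ∩ B → minute 110 to minute 115, minute 130 to minute 145.
minute 155 to minute 160 meets no B interval.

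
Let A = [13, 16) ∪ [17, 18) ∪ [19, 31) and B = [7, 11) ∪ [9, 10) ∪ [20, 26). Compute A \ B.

B, merged: [7, 11), [20, 26).
[13, 16): nothing removed.
[17, 18): nothing removed.
[19, 31) \ B = [19, 20), [26, 31).

[13, 16) ∪ [17, 18) ∪ [19, 20) ∪ [26, 31)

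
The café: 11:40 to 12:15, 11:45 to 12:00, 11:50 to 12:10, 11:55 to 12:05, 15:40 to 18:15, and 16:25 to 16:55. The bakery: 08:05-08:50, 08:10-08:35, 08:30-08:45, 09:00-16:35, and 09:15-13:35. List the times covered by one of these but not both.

08:05–08:50, 09:00–11:40, 12:15–15:40, 16:35–18:15

Merge the first list: 11:40–12:15, 15:40–18:15.
Merge the second list: 08:05–08:50, 09:00–16:35.
A \ B = 16:35–18:15.
B \ A = 08:05–08:50, 09:00–11:40, 12:15–15:40.
Union of the two gives the symmetric difference.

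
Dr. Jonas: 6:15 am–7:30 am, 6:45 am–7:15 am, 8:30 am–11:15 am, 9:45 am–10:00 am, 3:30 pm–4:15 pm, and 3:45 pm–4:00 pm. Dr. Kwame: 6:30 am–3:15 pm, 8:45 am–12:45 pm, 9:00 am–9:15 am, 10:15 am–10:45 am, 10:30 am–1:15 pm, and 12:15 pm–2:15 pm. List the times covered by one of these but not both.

6:15 am-6:30 am, 7:30 am-8:30 am, 11:15 am-3:15 pm, 3:30 pm-4:15 pm

A, merged: 6:15 am-7:30 am, 8:30 am-11:15 am, 3:30 pm-4:15 pm.
B, merged: 6:30 am-3:15 pm.
A but not B: 6:15 am-6:30 am, 3:30 pm-4:15 pm.
B but not A: 7:30 am-8:30 am, 11:15 am-3:15 pm.
Combining gives A △ B.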